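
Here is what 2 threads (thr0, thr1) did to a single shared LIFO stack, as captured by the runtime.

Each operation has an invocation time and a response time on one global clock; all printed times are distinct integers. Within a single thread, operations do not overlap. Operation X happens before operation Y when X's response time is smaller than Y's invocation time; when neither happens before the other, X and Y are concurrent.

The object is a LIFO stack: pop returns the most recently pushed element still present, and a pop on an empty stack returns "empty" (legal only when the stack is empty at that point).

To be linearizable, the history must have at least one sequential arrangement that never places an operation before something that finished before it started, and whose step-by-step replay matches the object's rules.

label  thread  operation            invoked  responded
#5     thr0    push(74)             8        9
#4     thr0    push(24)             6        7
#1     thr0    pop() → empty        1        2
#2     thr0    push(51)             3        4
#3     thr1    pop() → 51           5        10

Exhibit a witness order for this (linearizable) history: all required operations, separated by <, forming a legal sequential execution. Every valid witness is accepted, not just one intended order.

#1 < #2 < #3 < #4 < #5

after step 1 (#1 pop() → empty): stack <>
after step 2 (#2 push(51)): stack <51>
after step 3 (#3 pop() → 51): stack <>
after step 4 (#4 push(24)): stack <24>
after step 5 (#5 push(74)): stack <24,74>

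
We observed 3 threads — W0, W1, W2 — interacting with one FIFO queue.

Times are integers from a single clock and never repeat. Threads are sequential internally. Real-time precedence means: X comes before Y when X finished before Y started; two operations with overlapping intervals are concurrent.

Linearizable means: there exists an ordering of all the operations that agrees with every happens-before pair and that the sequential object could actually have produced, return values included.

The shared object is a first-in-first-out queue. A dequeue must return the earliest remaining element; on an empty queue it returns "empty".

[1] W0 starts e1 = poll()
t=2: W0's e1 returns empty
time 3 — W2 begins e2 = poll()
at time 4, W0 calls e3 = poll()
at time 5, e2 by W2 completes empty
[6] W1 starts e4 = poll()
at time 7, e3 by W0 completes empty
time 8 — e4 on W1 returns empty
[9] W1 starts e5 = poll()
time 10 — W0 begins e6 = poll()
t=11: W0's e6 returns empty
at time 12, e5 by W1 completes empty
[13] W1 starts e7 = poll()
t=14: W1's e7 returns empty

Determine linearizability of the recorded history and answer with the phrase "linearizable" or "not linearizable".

one valid linearization: e1, e2, e3, e4, e5, e6, e7
step 1: e1 poll() → empty — queue <>
step 2: e2 poll() → empty — queue <>
step 3: e3 poll() → empty — queue <>
step 4: e4 poll() → empty — queue <>
step 5: e5 poll() → empty — queue <>
step 6: e6 poll() → empty — queue <>
step 7: e7 poll() → empty — queue <>

linearizable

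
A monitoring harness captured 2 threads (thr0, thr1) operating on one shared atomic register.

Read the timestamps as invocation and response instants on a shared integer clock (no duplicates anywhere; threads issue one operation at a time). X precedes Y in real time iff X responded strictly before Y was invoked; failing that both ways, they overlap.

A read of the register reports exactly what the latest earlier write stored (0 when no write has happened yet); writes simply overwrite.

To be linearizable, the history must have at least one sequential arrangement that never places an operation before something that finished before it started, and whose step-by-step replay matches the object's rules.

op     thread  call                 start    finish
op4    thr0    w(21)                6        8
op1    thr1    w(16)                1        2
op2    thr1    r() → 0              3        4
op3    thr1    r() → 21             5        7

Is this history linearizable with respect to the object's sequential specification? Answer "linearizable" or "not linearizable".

prefix check: 1..3 passes, 1..4 fails once op2's time-4 response joins
a single order respects real time; the 2 completed atomic register operations fail replay along it
sample order op1, op2 stalls at step 2 — op2 r() → 0 has no legal effect

not linearizable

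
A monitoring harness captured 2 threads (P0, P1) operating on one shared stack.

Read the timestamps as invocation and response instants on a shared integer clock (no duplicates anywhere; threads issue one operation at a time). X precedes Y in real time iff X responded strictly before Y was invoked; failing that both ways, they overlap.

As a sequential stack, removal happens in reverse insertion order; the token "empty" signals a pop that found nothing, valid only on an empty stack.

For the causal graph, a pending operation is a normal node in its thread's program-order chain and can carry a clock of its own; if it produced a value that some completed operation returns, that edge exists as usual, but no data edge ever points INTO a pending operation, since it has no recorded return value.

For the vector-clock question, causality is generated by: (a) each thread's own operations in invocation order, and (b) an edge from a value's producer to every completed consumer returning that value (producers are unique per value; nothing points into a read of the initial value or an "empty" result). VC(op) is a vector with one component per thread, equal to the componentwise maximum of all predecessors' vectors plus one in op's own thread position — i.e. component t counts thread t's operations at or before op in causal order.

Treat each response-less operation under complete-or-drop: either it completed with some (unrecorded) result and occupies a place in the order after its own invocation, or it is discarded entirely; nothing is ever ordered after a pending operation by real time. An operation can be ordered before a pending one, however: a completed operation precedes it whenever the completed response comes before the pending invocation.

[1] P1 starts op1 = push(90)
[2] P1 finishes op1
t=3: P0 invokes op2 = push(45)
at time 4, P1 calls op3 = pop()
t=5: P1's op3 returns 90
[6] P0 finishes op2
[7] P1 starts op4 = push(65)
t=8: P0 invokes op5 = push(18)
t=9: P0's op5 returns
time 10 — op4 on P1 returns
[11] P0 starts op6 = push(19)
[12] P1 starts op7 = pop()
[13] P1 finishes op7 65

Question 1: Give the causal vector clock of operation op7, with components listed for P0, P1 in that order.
VC(op1, invoked at 1): no causal predecessors; +1 on P1 → (0, 1)
VC(op2, invoked at 3): no causal predecessors; +1 on P0 → (1, 0)
invoked at 4, op3 merges VC(op1)=(0, 1) and bumps P1's slot → (0, 2)
invoked at 8, op5 merges VC(op2)=(1, 0) and bumps P0's slot → (2, 0)
invoked at 7, op4 merges VC(op3)=(0, 2) and bumps P1's slot → (0, 3)
invoked at 11, op6 merges VC(op5)=(2, 0) and bumps P0's slot → (3, 0)
invoked at 12, op7 merges VC(op4)=(0, 3) and bumps P1's slot → (0, 4)
target: VC(op7) = (0, 4)

(0, 4)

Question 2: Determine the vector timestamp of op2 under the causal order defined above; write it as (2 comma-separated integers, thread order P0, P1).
invoked at 1, op1 has no predecessors; its own P1 bump gives (0, 1)
invoked at 3, op2 has no predecessors; its own P0 bump gives (1, 0)
op3 (invocation 4): componentwise max over VC(op1)=(0, 1), +1 at P1, giving (0, 2)
op5 (invocation 8): componentwise max over VC(op2)=(1, 0), +1 at P0, giving (2, 0)
op4 (invocation 7): componentwise max over VC(op3)=(0, 2), +1 at P1, giving (0, 3)
op6 (invocation 11): componentwise max over VC(op5)=(2, 0), +1 at P0, giving (3, 0)
op7 (invocation 12): componentwise max over VC(op4)=(0, 3), +1 at P1, giving (0, 4)
target: VC(op2) = (1, 0)

(1, 0)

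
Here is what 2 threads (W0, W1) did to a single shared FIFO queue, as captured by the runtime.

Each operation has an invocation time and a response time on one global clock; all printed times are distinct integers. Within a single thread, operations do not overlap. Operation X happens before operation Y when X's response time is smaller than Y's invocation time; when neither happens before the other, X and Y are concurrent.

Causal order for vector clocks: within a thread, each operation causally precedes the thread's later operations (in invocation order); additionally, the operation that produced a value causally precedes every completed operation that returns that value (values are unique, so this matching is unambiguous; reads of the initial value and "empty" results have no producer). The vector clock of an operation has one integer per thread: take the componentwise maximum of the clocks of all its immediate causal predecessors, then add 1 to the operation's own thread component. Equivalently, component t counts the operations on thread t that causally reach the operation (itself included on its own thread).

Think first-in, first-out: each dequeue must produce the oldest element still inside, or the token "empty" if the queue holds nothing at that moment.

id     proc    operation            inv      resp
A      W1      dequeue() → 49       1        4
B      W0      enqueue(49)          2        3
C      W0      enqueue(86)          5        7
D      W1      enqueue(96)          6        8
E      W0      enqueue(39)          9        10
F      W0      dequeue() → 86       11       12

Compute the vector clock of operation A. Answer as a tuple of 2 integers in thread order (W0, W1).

(1, 1)

invoked at 2, B has no predecessors; its own W0 bump gives (1, 0)
from VC(B)=(1, 0), A (invoked 1) maxes components and bumps W1 → (1, 1)
from VC(B)=(1, 0), C (invoked 5) maxes components and bumps W0 → (2, 0)
from VC(A)=(1, 1), D (invoked 6) maxes components and bumps W1 → (1, 2)
from VC(C)=(2, 0), E (invoked 9) maxes components and bumps W0 → (3, 0)
from VC(C)=(2, 0), VC(E)=(3, 0), F (invoked 11) maxes components and bumps W0 → (4, 0)
target: VC(A) = (1, 1)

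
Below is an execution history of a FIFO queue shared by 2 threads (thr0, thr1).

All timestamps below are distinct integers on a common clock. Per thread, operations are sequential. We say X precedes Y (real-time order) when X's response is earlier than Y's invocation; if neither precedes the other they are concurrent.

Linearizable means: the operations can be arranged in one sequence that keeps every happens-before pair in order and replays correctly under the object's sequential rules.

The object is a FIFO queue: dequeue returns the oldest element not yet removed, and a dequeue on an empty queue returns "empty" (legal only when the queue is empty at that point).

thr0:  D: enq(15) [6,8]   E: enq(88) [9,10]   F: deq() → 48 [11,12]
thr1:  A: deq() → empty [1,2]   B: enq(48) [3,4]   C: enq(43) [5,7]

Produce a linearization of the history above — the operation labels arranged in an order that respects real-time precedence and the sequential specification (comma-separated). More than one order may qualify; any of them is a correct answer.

A, B, C, D, E, F

1. A deq() → empty, leaving queue <>
2. B enq(48), leaving queue <48>
3. C enq(43), leaving queue <48,43>
4. D enq(15), leaving queue <48,43,15>
5. E enq(88), leaving queue <48,43,15,88>
6. F deq() → 48, leaving queue <43,15,88>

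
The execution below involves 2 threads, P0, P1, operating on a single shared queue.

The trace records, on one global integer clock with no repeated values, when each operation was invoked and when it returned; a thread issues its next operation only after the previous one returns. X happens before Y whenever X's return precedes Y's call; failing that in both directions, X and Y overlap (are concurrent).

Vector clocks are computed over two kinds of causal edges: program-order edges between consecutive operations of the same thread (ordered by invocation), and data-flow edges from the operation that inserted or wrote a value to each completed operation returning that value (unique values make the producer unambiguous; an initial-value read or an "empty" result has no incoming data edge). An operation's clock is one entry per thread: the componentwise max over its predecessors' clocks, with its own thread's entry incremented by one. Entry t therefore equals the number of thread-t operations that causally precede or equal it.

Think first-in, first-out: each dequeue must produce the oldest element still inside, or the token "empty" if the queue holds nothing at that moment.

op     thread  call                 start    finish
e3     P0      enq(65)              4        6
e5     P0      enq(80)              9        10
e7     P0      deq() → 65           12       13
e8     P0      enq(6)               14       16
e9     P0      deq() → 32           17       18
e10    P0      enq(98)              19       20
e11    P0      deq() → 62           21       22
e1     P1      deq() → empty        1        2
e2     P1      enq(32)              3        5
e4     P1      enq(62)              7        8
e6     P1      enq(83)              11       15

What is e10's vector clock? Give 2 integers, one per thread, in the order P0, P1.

e1, invoked 1, has no incoming edges; only P1's bump applies → (0, 1)
e3, invoked 4, has no incoming edges; only P0's bump applies → (1, 0)
from VC(e1)=(0, 1), e2 (invoked 3) maxes components and bumps P1 → (0, 2)
from VC(e3)=(1, 0), e5 (invoked 9) maxes components and bumps P0 → (2, 0)
from VC(e2)=(0, 2), e4 (invoked 7) maxes components and bumps P1 → (0, 3)
from VC(e3)=(1, 0), VC(e5)=(2, 0), e7 (invoked 12) maxes components and bumps P0 → (3, 0)
from VC(e4)=(0, 3), e6 (invoked 11) maxes components and bumps P1 → (0, 4)
from VC(e7)=(3, 0), e8 (invoked 14) maxes components and bumps P0 → (4, 0)
from VC(e2)=(0, 2), VC(e8)=(4, 0), e9 (invoked 17) maxes components and bumps P0 → (5, 2)
from VC(e9)=(5, 2), e10 (invoked 19) maxes components and bumps P0 → (6, 2)
from VC(e4)=(0, 3), VC(e10)=(6, 2), e11 (invoked 21) maxes components and bumps P0 → (7, 3)
target: VC(e10) = (6, 2)

(6, 2)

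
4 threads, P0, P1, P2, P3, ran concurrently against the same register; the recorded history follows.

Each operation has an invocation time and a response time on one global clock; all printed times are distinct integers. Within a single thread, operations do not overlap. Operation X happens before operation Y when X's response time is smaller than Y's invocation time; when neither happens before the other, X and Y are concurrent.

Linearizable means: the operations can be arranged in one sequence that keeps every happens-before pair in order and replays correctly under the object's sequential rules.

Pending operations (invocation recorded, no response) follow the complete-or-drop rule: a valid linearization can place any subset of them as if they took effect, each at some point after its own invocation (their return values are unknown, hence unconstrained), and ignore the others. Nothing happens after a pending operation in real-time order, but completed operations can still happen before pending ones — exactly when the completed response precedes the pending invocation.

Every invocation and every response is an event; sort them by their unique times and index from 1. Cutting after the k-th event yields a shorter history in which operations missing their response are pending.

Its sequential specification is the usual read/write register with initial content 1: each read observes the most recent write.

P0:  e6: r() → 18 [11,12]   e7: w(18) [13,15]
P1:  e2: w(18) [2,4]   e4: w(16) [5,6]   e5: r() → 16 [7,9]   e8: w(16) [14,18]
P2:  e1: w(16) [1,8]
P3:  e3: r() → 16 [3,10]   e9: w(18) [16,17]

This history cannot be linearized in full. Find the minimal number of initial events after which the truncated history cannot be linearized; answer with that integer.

events 1..11 are linearizable; a witness order is e1, e2, e4, e3, e5:
1. e1 w(16), leaving value 16
2. e2 w(18), leaving value 18
3. e4 w(16), leaving value 16
4. e3 r() → 16, leaving value 16
5. e5 r() → 16, leaving value 16
once event 12 joins (e6's response, time 12), exhaustive search finds no witness
for example e1, e2, e3, e4, e5, e6 fails at step 3: e3 r() → 16 is not legal there
for example e1, e2, e4, e3, e5, e6 fails at step 6: e6 r() → 18 is not legal there

12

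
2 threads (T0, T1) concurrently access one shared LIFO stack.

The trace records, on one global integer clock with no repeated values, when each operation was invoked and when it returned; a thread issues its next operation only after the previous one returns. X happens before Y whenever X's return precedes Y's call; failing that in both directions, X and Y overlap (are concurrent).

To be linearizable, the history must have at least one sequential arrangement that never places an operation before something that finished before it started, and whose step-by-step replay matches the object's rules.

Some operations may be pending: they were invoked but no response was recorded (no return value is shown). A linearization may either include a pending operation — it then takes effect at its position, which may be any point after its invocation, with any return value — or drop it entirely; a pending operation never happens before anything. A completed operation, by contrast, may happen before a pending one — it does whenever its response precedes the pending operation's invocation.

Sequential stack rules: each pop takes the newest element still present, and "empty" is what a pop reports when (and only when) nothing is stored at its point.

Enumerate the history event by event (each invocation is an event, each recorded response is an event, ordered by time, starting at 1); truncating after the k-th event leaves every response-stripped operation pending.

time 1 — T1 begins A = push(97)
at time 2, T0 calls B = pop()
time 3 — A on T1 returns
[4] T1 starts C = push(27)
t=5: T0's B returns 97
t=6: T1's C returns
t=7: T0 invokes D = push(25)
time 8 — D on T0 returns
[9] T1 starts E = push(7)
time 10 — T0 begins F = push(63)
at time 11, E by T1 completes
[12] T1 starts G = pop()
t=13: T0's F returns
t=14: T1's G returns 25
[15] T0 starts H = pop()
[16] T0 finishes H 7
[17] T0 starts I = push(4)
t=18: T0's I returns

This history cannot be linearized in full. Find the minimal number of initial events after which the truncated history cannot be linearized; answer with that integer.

events 1..13 are still linearizable — one witness is A, B, C, D, E, F:
step 1: A push(97) — stack <97>
step 2: B pop() → 97 — stack <>
step 3: C push(27) — stack <27>
step 4: D push(25) — stack <27,25>
step 5: E push(7) — stack <27,25,7>
step 6: F push(63) — stack <27,25,7,63>
adding event 14 (G responds at 14) leaves no legal real-time order
take A, B, C, D, E, F, G: step 7 already fails, because G pop() → 25 cannot occur there
take A, B, C, D, E, G, F: step 6 already fails, because G pop() → 25 cannot occur there

14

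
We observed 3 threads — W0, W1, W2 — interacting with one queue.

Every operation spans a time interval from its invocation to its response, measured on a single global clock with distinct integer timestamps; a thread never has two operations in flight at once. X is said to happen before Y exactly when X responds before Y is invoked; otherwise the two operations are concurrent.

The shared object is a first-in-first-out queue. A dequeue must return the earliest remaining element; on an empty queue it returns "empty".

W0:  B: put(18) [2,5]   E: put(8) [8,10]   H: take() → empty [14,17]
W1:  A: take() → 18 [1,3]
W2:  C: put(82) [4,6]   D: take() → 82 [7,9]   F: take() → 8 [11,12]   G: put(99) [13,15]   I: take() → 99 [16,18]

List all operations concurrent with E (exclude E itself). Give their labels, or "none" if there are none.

concurrent with E ([8,10]): every op whose interval crosses 8..10
A [1,3]: before
B [2,5]: before
C [4,6]: before
D [7,9]: concurrent
F [11,12]: after
G [13,15]: after
H [14,17]: after
I [16,18]: after

D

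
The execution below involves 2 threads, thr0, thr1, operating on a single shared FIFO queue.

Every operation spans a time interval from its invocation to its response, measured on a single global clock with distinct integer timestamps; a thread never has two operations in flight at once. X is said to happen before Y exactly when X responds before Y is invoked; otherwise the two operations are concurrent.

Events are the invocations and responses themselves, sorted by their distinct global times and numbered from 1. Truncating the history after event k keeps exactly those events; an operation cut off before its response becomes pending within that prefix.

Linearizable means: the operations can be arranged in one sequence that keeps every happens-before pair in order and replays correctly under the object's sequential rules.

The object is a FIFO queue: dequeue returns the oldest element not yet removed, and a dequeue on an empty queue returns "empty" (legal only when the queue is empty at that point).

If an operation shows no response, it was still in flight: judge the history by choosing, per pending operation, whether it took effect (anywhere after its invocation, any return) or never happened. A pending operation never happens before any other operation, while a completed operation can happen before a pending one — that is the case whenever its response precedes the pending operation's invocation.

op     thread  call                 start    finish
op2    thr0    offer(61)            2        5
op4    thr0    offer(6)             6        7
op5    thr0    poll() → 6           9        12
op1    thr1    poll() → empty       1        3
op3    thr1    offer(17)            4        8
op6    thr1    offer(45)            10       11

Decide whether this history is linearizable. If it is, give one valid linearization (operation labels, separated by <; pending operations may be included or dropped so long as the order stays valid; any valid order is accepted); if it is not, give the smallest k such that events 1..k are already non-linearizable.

not linearizable — minimal violating prefix: 12 events

cut after 11 events: linearizable; cut after 12 events (op5 responds, time 12): not linearizable
the 6 completed operations admit 10 real-time orders; each fails the FIFO queue replay
e.g. op1, op2, op3, op4, op5, op6: illegal at step 5, since op5 poll() → 6 cannot apply there
e.g. op1, op2, op3, op4, op6, op5: illegal at step 6, since op5 poll() → 6 cannot apply there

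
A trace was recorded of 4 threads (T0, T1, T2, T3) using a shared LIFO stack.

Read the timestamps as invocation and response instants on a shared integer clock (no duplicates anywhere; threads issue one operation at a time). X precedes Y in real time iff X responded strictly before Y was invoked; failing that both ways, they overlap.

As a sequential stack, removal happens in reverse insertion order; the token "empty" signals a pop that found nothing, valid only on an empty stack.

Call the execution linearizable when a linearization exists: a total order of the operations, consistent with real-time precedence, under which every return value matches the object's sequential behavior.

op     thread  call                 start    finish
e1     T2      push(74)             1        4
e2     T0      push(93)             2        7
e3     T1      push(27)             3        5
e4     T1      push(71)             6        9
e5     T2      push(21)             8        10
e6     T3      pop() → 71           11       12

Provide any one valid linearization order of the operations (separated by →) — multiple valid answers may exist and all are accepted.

after step 1 (e1 push(74)): stack <74>
after step 2 (e2 push(93)): stack <74,93>
after step 3 (e3 push(27)): stack <74,93,27>
after step 4 (e5 push(21)): stack <74,93,27,21>
after step 5 (e4 push(71)): stack <74,93,27,21,71>
after step 6 (e6 pop() → 71): stack <74,93,27,21>

e1 → e2 → e3 → e5 → e4 → e6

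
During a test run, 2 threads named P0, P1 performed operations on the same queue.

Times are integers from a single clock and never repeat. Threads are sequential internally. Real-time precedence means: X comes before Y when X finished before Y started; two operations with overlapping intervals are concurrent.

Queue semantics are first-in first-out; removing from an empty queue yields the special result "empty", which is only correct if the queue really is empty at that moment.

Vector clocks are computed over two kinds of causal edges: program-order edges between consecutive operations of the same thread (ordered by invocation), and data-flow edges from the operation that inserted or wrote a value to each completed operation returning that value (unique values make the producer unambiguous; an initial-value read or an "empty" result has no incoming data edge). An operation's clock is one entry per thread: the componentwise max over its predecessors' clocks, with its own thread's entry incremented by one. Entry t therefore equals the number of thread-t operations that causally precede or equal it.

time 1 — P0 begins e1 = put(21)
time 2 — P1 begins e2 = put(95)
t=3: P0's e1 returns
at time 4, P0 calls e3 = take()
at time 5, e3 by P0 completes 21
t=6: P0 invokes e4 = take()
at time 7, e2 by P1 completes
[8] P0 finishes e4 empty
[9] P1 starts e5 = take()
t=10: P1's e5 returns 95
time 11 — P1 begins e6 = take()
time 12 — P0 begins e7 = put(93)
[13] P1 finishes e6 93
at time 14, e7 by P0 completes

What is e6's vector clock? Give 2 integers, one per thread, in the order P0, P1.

invoked at 2, e2 has no predecessors; its own P1 bump gives (0, 1)
invoked at 1, e1 has no predecessors; its own P0 bump gives (1, 0)
from VC(e2)=(0, 1), e5 (invoked 9) maxes components and bumps P1 → (0, 2)
from VC(e1)=(1, 0), e3 (invoked 4) maxes components and bumps P0 → (2, 0)
from VC(e3)=(2, 0), e4 (invoked 6) maxes components and bumps P0 → (3, 0)
from VC(e4)=(3, 0), e7 (invoked 12) maxes components and bumps P0 → (4, 0)
from VC(e5)=(0, 2), VC(e7)=(4, 0), e6 (invoked 11) maxes components and bumps P1 → (4, 3)
target: VC(e6) = (4, 3)

(4, 3)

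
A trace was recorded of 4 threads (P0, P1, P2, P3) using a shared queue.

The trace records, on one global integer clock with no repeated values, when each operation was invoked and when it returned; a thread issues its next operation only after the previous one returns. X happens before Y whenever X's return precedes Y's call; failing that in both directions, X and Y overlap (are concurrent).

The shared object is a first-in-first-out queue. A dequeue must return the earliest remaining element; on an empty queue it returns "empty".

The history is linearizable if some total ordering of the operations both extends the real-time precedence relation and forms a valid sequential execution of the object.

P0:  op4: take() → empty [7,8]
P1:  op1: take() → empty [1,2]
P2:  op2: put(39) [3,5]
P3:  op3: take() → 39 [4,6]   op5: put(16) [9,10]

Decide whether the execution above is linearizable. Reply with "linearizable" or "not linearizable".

linearizable

one valid linearization: op1, op2, op3, op4, op5
step 1: op1 take() → empty — queue <>
step 2: op2 put(39) — queue <39>
step 3: op3 take() → 39 — queue <>
step 4: op4 take() → empty — queue <>
step 5: op5 put(16) — queue <16>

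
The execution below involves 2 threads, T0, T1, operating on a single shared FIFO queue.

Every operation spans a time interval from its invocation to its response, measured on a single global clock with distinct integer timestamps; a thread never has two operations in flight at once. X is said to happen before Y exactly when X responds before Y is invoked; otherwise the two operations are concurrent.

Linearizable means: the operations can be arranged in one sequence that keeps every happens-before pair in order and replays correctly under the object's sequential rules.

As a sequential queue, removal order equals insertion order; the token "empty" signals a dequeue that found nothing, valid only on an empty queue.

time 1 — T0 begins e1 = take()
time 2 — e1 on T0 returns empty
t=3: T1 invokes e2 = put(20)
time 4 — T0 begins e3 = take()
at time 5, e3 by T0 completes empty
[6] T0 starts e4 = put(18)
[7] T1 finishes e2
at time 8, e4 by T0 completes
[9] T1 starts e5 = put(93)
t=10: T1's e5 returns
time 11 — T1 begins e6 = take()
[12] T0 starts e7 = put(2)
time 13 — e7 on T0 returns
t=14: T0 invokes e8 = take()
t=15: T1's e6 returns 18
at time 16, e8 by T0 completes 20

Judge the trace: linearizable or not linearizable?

one valid linearization: e1, e3, e2, e4, e5, e7, e8, e6
step 1: e1 take() → empty — queue <>
step 2: e3 take() → empty — queue <>
step 3: e2 put(20) — queue <20>
step 4: e4 put(18) — queue <20,18>
step 5: e5 put(93) — queue <20,18,93>
step 6: e7 put(2) — queue <20,18,93,2>
step 7: e8 take() → 20 — queue <18,93,2>
step 8: e6 take() → 18 — queue <93,2>

linearizable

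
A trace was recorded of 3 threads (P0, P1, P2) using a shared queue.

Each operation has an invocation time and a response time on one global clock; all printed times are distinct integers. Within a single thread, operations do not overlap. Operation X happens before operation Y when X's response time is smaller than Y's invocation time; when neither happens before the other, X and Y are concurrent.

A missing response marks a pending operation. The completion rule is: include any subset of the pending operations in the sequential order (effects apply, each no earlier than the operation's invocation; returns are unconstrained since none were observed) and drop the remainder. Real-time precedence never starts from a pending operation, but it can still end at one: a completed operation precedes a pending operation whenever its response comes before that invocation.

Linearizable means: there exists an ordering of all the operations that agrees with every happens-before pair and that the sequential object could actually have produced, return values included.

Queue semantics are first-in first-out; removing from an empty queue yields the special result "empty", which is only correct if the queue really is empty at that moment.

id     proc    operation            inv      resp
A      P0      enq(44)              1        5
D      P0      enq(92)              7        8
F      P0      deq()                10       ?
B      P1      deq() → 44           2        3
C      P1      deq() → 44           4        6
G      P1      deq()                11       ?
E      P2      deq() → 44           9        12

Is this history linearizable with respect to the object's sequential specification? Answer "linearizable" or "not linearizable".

not linearizable

already the first 6 events (up to C's response at time 6) admit no linearization; the first 5 still do
checked exhaustively: 3 real-time-consistent orders of 3 completed operations, zero legal queue replays
one such order, A, B, C, breaks at step 3 where C deq() → 44 is illegal
one such order, B, A, C, breaks at step 1 where B deq() → 44 is illegal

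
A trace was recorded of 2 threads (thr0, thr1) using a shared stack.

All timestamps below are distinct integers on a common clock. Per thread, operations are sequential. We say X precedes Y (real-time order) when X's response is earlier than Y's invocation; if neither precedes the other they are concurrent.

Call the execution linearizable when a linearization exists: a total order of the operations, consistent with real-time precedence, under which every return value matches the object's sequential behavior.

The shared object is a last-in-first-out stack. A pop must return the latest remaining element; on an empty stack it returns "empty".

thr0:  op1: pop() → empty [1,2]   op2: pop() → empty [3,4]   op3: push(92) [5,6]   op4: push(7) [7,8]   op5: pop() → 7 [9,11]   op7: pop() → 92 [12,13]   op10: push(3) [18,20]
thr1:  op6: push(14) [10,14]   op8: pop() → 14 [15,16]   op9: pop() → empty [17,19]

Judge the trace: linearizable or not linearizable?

witness order: op1, op2, op3, op4, op5, op7, op6, op8, op9, op10
after step 1 (op1 pop() → empty): stack <>
after step 2 (op2 pop() → empty): stack <>
after step 3 (op3 push(92)): stack <92>
after step 4 (op4 push(7)): stack <92,7>
after step 5 (op5 pop() → 7): stack <92>
after step 6 (op7 pop() → 92): stack <>
after step 7 (op6 push(14)): stack <14>
after step 8 (op8 pop() → 14): stack <>
after step 9 (op9 pop() → empty): stack <>
after step 10 (op10 push(3)): stack <3>

linearizable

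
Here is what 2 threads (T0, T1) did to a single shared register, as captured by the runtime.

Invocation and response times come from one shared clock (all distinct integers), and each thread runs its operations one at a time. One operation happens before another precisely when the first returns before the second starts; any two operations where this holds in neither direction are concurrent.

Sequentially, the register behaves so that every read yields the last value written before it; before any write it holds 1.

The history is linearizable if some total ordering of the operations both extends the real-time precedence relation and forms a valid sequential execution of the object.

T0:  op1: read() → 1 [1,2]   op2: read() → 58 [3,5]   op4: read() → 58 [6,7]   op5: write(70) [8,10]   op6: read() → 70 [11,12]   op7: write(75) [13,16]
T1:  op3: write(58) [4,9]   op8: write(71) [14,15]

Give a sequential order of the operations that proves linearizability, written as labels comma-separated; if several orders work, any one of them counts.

op1, op3, op2, op4, op5, op6, op7, op8

1. op1 read() → 1, leaving value 1
2. op3 write(58), leaving value 58
3. op2 read() → 58, leaving value 58
4. op4 read() → 58, leaving value 58
5. op5 write(70), leaving value 70
6. op6 read() → 70, leaving value 70
7. op7 write(75), leaving value 75
8. op8 write(71), leaving value 71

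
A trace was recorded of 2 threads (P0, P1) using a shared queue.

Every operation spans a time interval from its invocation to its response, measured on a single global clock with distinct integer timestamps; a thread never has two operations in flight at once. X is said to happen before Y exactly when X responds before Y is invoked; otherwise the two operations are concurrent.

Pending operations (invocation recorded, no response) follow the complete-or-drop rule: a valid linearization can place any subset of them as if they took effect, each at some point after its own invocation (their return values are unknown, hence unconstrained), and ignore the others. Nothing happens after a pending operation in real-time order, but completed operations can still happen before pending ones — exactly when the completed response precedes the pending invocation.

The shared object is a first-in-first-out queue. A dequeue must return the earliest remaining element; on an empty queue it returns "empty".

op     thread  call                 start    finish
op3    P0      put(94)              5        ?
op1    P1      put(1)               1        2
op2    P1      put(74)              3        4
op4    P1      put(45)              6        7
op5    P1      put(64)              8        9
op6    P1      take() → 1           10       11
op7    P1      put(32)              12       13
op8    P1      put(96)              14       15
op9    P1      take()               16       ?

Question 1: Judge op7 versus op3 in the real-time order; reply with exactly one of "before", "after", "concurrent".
op7 spans [12,13], op3 spans [5,…)
the intervals overlap in both directions

concurrent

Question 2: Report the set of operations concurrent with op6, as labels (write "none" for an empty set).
overlap test against op6 [10,11]: concurrent iff the interval meets 10..11
op1 [1,2]: before
op2 [3,4]: before
op3 [5,…): concurrent
op4 [6,7]: before
op5 [8,9]: before
op7 [12,13]: after
op8 [14,15]: after
op9 [16,…): after

op3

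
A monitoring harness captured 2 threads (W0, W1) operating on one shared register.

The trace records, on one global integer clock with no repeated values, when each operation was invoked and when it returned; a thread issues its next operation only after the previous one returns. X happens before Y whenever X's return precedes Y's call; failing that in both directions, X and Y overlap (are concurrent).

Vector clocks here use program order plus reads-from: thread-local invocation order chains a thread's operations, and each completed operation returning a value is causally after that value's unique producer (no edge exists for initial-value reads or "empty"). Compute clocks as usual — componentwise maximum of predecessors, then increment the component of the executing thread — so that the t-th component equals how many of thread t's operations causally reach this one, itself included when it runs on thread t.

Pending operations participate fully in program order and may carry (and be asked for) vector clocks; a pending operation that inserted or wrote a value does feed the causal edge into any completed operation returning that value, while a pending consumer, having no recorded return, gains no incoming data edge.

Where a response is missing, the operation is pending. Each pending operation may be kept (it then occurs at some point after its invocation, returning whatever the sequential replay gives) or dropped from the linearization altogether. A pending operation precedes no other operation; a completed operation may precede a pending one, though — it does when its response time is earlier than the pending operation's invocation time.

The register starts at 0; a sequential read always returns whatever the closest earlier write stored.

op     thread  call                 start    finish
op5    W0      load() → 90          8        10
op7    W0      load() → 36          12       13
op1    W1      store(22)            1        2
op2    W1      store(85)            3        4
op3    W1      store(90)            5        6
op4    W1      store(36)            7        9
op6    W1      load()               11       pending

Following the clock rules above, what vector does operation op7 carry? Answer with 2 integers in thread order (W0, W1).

op1 (invocation 1): nothing precedes it; W1's component alone gives (0, 1)
VC(op2, invoked at 3): max of VC(op1)=(0, 1), then +1 on thread W1 → (0, 2)
VC(op3, invoked at 5): max of VC(op2)=(0, 2), then +1 on thread W1 → (0, 3)
VC(op4, invoked at 7): max of VC(op3)=(0, 3), then +1 on thread W1 → (0, 4)
VC(op5, invoked at 8): max of VC(op3)=(0, 3), then +1 on thread W0 → (1, 3)
VC(op6, invoked at 11): max of VC(op4)=(0, 4), then +1 on thread W1 → (0, 5)
VC(op7, invoked at 12): max of VC(op4)=(0, 4), VC(op5)=(1, 3), then +1 on thread W0 → (2, 4)
target: VC(op7) = (2, 4)

(2, 4)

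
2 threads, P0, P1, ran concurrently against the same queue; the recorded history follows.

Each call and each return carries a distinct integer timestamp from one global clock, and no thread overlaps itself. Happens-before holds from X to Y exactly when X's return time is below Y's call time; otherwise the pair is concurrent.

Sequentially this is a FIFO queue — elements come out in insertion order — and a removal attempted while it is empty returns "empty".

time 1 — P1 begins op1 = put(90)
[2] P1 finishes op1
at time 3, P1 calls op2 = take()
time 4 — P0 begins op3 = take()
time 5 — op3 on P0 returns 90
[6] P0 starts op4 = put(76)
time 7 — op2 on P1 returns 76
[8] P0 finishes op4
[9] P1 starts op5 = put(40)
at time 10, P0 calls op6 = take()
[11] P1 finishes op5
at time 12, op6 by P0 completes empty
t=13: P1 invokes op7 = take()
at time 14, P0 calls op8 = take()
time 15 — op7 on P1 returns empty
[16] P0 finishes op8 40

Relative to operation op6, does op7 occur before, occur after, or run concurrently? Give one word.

after

op7 spans [13,15], op6 spans [10,12]
resp(op6)=12 < inv(op7)=13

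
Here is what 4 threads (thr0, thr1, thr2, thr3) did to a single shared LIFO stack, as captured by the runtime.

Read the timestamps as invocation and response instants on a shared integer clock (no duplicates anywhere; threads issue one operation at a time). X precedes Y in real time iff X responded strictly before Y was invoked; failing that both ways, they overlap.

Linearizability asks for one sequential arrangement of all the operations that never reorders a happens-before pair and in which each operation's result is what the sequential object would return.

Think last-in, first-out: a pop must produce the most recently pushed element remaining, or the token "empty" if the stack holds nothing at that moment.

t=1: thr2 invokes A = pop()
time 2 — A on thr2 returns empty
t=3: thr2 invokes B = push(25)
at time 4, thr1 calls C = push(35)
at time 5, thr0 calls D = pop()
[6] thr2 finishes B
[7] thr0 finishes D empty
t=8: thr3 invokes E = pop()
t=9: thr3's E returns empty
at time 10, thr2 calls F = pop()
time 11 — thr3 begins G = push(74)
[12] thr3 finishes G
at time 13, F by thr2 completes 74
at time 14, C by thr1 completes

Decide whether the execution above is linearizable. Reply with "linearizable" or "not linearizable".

not linearizable

already the first 9 events (up to E's response at time 9) admit no linearization; the first 8 still do
all 2 real-time-respecting orders fail — 4 completed LIFO stack operations, no legal replay
include/drop combinations of the 1 pending operation (C) were all tried; none helps
take A, B, D, E (pending dropped): step 3 already fails, because D pop() → empty cannot occur there
take A, D, B, E (pending dropped): step 4 already fails, because E pop() → empty cannot occur there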